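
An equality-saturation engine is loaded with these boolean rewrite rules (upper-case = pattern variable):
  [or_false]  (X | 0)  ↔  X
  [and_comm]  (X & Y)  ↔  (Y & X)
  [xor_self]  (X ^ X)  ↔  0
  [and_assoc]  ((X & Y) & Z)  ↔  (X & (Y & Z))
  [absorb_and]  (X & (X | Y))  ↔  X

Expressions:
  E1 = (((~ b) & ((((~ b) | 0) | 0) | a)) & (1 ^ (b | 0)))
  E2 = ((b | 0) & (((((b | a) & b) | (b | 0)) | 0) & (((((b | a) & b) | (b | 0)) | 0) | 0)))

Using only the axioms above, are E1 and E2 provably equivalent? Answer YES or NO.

The axioms are sound identities: if E1 ↔* E2 then E1 and E2 evaluate identically under any assignment.
Under a=0, b=0: E1 evaluates to 1, E2 to 0. Distinct ⇒ no rewrite sequence connects them.

NO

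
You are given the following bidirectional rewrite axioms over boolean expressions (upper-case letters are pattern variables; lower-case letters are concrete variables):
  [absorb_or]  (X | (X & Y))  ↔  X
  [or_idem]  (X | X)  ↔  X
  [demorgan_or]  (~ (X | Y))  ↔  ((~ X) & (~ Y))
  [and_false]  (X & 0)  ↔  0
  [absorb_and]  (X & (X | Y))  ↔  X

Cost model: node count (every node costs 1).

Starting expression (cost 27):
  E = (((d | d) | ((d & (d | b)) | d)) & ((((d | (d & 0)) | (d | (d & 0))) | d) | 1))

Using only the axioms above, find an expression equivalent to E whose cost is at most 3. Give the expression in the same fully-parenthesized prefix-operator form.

(d | d)   [cost 3]

1. [or_idem →] ((d | (d & 0)) | (d | (d & 0)))  →  (d | (d & 0));  E = (((d | d) | ((d & (d | b)) | d)) & (((d | (d & 0)) | d) | 1))
2. [absorb_and →] (d & (d | b))  →  d;  E = (((d | d) | (d | d)) & (((d | (d & 0)) | d) | 1))
3. [or_idem →] ((d | d) | (d | d))  →  (d | d);  E = ((d | d) & (((d | (d & 0)) | d) | 1))
4. [absorb_or →] (d | (d & 0))  →  d;  E = ((d | d) & ((d | d) | 1))
5. [absorb_and →] ((d | d) & ((d | d) | 1))  →  (d | d);  cost 3 ≤ 3, done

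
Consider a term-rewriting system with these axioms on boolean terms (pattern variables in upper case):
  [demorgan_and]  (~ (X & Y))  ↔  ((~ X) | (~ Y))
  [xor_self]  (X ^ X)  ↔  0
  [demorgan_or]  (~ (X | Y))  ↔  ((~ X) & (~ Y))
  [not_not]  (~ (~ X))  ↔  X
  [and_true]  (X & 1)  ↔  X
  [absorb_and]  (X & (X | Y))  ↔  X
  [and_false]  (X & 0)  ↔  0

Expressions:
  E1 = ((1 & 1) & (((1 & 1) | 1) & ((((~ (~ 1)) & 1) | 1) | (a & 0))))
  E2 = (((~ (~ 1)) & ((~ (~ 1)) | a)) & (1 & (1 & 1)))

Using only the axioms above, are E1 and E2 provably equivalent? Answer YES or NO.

step 1: not_not (→) rewrites (~ (~ 1)) into 1, now ((1 & 1) & (((1 & 1) | 1) & (((1 & 1) | 1) | (a & 0))))
step 2: and_false (→) rewrites (a & 0) into 0, now ((1 & 1) & (((1 & 1) | 1) & (((1 & 1) | 1) | 0)))
step 3: absorb_and (→) rewrites (((1 & 1) | 1) & (((1 & 1) | 1) | 0)) into ((1 & 1) | 1), now ((1 & 1) & ((1 & 1) | 1))
step 4: absorb_and (→) rewrites ((1 & 1) & ((1 & 1) | 1)) into (1 & 1)
step 5: and_true (←) rewrites 1 into (1 & 1), now (1 & (1 & 1))
step 6: not_not (←) rewrites 1 into (~ (~ 1)), now ((~ (~ 1)) & (1 & 1))
step 7: and_true (←) rewrites 1 into (1 & 1), now ((~ (~ 1)) & (1 & (1 & 1)))
step 8: absorb_and (←) rewrites (~ (~ 1)) into ((~ (~ 1)) & ((~ (~ 1)) | a)), which is E2

YES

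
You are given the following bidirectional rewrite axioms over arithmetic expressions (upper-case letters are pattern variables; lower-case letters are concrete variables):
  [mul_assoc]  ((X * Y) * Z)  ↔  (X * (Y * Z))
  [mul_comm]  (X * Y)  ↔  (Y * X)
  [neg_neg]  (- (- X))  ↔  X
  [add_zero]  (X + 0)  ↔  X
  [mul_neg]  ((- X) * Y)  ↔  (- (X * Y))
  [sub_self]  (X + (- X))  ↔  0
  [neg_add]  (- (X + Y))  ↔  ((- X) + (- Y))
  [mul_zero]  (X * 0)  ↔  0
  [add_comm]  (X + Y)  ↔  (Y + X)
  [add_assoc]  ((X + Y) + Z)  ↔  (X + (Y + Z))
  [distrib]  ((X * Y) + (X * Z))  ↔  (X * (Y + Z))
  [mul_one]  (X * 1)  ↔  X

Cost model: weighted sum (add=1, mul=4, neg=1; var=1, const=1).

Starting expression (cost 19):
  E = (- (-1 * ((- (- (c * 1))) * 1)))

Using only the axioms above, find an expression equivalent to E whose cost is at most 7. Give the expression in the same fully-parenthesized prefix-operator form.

(1) ((- (- (c * 1))) * 1)  =[mul_one →]=  (- (- (c * 1)))    ⊢ (- (-1 * (- (- (c * 1)))))
(2) (c * 1)  =[mul_one →]=  c    ⊢ (- (-1 * (- (- c))))
(3) (- (- c))  =[neg_neg →]=  c    ⊢ cost 7, within 7

(- (-1 * c))   [cost 7]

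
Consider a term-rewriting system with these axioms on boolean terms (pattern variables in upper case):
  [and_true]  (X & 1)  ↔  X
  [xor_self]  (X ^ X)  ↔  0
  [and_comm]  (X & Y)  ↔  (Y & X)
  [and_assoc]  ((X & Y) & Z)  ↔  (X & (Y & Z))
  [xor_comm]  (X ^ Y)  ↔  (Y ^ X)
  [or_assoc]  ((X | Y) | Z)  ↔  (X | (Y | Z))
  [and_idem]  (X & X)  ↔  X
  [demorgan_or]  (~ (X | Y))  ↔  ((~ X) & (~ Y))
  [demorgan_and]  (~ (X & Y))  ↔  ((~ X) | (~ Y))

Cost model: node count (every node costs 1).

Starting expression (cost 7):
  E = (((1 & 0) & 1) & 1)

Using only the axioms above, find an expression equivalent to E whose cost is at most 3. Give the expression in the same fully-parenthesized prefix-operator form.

(0 & 1)   [cost 3]

(1) ((1 & 0) & 1)  =[and_true →]=  (1 & 0)    ⊢ ((1 & 0) & 1)
(2) (1 & 0)  =[and_comm →]=  (0 & 1)    ⊢ ((0 & 1) & 1)
(3) (0 & 1)  =[and_true →]=  0    ⊢ cost 3, within 3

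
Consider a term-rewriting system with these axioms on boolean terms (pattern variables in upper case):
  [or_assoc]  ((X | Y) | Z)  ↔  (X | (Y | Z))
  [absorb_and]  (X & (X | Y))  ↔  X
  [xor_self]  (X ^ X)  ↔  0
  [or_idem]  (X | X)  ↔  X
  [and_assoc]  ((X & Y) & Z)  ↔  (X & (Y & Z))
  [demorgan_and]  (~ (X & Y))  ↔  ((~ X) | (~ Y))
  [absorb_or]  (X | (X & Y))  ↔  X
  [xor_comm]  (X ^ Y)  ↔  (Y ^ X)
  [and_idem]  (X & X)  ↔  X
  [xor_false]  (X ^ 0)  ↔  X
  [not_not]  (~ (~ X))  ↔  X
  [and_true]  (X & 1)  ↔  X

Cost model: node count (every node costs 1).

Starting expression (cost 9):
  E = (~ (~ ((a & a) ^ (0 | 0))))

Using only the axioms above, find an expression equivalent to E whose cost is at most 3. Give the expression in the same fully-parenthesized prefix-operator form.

step 1: or_idem (→) rewrites (0 | 0) into 0, now (~ (~ ((a & a) ^ 0)))
step 2: and_idem (→) rewrites (a & a) into a, now (~ (~ (a ^ 0)))
step 3: xor_false (→) rewrites (a ^ 0) into a, reaching cost 3 (bound 3)

(~ (~ a))   [cost 3]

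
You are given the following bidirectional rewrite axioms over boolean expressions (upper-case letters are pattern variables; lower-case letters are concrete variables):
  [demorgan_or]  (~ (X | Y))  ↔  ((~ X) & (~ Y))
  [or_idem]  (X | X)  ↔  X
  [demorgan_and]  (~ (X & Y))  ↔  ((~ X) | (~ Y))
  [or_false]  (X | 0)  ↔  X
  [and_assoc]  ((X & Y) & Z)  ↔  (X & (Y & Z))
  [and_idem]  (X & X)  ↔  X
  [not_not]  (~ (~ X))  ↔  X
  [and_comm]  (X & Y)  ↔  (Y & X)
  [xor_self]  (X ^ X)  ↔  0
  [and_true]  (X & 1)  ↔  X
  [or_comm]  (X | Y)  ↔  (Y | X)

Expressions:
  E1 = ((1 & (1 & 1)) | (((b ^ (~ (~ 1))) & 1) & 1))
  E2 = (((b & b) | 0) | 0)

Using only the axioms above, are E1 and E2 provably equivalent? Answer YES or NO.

NO

The axioms are sound identities: if E1 ↔* E2 then E1 and E2 evaluate identically under any assignment.
Under b=0: E1 evaluates to 1, E2 to 0. Distinct ⇒ no rewrite sequence connects them.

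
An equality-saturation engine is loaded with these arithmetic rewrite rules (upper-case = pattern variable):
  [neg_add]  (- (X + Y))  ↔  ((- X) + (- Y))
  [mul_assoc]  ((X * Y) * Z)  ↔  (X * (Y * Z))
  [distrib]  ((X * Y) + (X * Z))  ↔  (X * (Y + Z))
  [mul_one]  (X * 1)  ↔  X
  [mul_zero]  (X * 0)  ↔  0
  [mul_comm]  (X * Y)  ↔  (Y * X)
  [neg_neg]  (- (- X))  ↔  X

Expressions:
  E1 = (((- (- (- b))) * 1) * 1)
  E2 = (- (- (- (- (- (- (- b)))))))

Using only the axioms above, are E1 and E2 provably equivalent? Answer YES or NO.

1. [mul_one →] ((- (- (- b))) * 1)  →  (- (- (- b)));  E1 = ((- (- (- b))) * 1)
2. [mul_one →] ((- (- (- b))) * 1)  →  (- (- (- b)))
3. [neg_neg ←] (- (- b))  →  (- (- (- (- b))));  E1 = (- (- (- (- (- b)))))
4. [neg_neg ←] (- (- (- (- b))))  →  (- (- (- (- (- (- b))))));  this is E2

YES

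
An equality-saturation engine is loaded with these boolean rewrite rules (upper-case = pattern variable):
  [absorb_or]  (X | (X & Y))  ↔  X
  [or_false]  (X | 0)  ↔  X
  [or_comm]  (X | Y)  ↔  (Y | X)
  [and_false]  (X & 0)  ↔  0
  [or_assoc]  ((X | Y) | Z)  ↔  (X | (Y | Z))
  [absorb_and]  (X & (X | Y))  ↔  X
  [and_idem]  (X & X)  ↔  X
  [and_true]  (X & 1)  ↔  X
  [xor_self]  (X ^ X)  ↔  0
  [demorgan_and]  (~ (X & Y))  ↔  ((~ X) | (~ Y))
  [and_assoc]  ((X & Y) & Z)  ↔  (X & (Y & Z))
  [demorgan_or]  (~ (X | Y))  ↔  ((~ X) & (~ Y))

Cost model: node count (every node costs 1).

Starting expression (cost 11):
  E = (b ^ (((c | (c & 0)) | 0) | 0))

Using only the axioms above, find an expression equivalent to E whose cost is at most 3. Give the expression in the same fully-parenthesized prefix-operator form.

step 1: absorb_or (→) rewrites (c | (c & 0)) into c, now (b ^ ((c | 0) | 0))
step 2: or_false (→) rewrites ((c | 0) | 0) into (c | 0), now (b ^ (c | 0))
step 3: or_false (→) rewrites (c | 0) into c, reaching cost 3 (bound 3)

(b ^ c)   [cost 3]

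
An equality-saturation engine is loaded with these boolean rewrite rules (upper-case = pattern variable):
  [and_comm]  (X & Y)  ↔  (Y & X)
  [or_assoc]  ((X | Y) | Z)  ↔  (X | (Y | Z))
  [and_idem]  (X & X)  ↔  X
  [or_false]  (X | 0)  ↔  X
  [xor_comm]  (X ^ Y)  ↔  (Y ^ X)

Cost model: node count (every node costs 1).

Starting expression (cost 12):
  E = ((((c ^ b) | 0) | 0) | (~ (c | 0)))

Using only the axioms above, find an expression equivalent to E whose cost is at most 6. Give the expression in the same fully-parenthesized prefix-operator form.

((c ^ b) | (~ c))   [cost 6]

step 1: or_false (→) rewrites (c | 0) into c, now ((((c ^ b) | 0) | 0) | (~ c))
step 2: or_false (→) rewrites ((c ^ b) | 0) into (c ^ b), now (((c ^ b) | 0) | (~ c))
step 3: or_false (→) rewrites ((c ^ b) | 0) into (c ^ b), reaching cost 6 (bound 6)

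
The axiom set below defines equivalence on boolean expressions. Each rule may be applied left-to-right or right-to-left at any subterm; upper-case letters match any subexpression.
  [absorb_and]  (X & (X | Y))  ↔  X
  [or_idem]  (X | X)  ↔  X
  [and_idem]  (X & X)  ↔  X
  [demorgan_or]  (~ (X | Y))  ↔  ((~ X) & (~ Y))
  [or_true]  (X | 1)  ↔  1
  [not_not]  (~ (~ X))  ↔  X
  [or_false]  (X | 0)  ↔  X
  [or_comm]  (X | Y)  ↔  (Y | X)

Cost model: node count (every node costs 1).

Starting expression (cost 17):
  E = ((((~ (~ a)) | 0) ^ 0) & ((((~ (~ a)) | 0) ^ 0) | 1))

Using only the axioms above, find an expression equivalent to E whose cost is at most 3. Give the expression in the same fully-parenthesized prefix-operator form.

(1) ((((~ (~ a)) | 0) ^ 0) & ((((~ (~ a)) | 0) ^ 0) | 1))  =[absorb_and →]=  (((~ (~ a)) | 0) ^ 0)
(2) (~ (~ a))  =[not_not →]=  a    ⊢ ((a | 0) ^ 0)
(3) (a | 0)  =[or_false →]=  a    ⊢ cost 3, within 3

(a ^ 0)   [cost 3]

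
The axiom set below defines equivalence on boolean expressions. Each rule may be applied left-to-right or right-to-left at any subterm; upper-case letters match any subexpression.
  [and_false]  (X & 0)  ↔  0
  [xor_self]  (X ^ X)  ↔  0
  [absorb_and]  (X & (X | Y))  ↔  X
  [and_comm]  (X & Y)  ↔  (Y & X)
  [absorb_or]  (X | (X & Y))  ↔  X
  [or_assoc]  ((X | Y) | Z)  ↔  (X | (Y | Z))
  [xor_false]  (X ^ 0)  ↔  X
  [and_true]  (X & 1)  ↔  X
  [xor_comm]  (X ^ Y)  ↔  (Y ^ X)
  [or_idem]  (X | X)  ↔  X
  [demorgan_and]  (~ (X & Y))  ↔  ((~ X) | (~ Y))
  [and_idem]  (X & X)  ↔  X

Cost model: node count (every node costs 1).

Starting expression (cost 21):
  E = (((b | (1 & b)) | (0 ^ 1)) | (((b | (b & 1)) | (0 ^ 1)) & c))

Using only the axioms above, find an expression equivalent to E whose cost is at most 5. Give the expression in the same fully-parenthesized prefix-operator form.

(b | (0 ^ 1))   [cost 5]

1. [and_comm →] (1 & b)  →  (b & 1);  E = (((b | (b & 1)) | (0 ^ 1)) | (((b | (b & 1)) | (0 ^ 1)) & c))
2. [absorb_or →] (((b | (b & 1)) | (0 ^ 1)) | (((b | (b & 1)) | (0 ^ 1)) & c))  →  ((b | (b & 1)) | (0 ^ 1))
3. [absorb_or →] (b | (b & 1))  →  b;  cost 5 ≤ 5, done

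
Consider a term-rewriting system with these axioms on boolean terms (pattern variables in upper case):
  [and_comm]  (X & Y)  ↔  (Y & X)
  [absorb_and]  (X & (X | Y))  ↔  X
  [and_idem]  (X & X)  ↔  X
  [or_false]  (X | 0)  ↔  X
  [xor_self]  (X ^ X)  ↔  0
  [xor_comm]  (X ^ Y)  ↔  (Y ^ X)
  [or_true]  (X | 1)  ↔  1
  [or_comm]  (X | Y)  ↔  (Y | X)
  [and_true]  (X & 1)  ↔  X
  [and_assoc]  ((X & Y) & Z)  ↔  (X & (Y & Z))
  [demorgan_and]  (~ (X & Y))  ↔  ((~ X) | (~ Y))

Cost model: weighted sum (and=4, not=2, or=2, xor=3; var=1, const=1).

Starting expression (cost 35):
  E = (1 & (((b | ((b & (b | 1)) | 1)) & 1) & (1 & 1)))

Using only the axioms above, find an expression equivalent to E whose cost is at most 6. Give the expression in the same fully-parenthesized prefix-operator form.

(1 & 1)   [cost 6]

(1) (b & (b | 1))  =[absorb_and →]=  b    ⊢ (1 & (((b | (b | 1)) & 1) & (1 & 1)))
(2) (b | 1)  =[or_true →]=  1    ⊢ (1 & (((b | 1) & 1) & (1 & 1)))
(3) (1 & (((b | 1) & 1) & (1 & 1)))  =[and_comm →]=  ((((b | 1) & 1) & (1 & 1)) & 1)
(4) (b | 1)  =[or_true →]=  1    ⊢ (((1 & 1) & (1 & 1)) & 1)
(5) (1 & 1)  =[and_idem →]=  1    ⊢ (((1 & 1) & 1) & 1)
(6) ((1 & 1) & 1)  =[and_true →]=  (1 & 1)    ⊢ ((1 & 1) & 1)
(7) ((1 & 1) & 1)  =[and_true →]=  (1 & 1)    ⊢ cost 6, within 6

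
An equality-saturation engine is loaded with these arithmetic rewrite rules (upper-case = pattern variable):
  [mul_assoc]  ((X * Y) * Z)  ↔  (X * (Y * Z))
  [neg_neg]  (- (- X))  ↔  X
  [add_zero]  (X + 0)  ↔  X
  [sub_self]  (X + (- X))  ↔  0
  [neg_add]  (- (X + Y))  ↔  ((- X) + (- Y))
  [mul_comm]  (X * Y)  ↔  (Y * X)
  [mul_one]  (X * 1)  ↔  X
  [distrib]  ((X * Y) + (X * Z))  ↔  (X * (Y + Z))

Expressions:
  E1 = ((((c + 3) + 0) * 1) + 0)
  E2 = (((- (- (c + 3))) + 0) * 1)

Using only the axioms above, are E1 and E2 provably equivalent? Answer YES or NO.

YES

(1) (((c + 3) + 0) * 1)  =[mul_one →]=  ((c + 3) + 0)    ⊢ (((c + 3) + 0) + 0)
(2) (((c + 3) + 0) + 0)  =[add_zero →]=  ((c + 3) + 0)
(3) ((c + 3) + 0)  =[add_zero →]=  (c + 3)
(4) (c + 3)  =[neg_neg ←]=  (- (- (c + 3)))
(5) (- (- (c + 3)))  =[mul_one ←]=  ((- (- (c + 3))) * 1)
(6) (- (- (c + 3)))  =[add_zero ←]=  ((- (- (c + 3))) + 0)    ⊢ E2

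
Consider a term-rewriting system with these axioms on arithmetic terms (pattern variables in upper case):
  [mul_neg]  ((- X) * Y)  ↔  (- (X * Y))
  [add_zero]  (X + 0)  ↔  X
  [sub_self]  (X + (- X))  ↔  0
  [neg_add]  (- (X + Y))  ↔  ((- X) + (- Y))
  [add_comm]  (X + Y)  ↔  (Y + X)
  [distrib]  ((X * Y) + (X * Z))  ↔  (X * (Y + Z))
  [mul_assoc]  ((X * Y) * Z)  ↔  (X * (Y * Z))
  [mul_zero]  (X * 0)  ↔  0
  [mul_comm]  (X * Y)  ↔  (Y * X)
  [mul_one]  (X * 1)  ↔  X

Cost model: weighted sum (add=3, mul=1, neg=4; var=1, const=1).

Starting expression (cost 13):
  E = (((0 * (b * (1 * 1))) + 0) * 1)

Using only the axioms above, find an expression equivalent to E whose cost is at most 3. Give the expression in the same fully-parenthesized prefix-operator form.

step 1: mul_one (→) rewrites (1 * 1) into 1, now (((0 * (b * 1)) + 0) * 1)
step 2: mul_one (→) rewrites (((0 * (b * 1)) + 0) * 1) into ((0 * (b * 1)) + 0)
step 3: add_zero (→) rewrites ((0 * (b * 1)) + 0) into (0 * (b * 1))
step 4: mul_one (→) rewrites (b * 1) into b, reaching cost 3 (bound 3)

(0 * b)   [cost 3]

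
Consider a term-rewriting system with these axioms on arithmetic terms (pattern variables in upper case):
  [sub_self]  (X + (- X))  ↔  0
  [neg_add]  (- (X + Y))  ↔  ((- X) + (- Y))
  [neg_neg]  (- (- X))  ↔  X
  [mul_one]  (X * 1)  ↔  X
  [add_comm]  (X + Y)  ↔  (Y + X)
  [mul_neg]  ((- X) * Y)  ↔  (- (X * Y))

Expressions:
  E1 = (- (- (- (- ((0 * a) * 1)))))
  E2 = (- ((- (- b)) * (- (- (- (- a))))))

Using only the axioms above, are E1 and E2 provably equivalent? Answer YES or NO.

NO

All listed rules preserve value, hence provable equivalence implies equal values everywhere; look for a separating assignment.
a=1, b=1 gives E1 ↦ 0, E2 ↦ -1; values differ ⇒ not provably equivalent.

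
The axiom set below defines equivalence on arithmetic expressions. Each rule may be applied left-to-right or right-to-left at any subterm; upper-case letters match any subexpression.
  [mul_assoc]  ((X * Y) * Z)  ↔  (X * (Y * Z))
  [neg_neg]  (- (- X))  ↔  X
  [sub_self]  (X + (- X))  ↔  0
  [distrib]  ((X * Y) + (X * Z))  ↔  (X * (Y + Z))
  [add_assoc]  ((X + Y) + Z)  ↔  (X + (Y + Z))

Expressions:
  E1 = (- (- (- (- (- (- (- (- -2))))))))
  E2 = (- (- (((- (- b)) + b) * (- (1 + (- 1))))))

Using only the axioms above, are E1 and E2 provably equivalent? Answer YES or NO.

Every axiom is a valid identity, so a rewrite proof would force E1 and E2 to agree under every assignment.
At b=0: E1 = -2 but E2 = 0; they differ, so no derivation exists.

NO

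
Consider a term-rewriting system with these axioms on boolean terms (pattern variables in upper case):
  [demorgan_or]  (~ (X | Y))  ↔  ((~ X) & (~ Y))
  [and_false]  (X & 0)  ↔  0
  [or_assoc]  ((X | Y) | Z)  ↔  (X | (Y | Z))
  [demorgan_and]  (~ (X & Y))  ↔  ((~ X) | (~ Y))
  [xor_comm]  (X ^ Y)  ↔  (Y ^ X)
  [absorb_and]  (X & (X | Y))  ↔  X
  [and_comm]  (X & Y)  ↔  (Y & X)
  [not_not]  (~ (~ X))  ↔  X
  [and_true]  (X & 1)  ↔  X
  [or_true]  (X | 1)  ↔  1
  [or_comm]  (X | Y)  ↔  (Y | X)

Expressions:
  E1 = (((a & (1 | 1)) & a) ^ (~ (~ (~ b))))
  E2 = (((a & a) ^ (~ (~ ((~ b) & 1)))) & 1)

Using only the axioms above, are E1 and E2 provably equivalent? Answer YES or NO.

1. [not_not →] (~ (~ (~ b)))  →  (~ b);  E1 = (((a & (1 | 1)) & a) ^ (~ b))
2. [or_true →] (1 | 1)  →  1;  E1 = (((a & 1) & a) ^ (~ b))
3. [and_true →] (a & 1)  →  a;  E1 = ((a & a) ^ (~ b))
4. [not_not ←] b  →  (~ (~ b));  E1 = ((a & a) ^ (~ (~ (~ b))))
5. [and_true ←] ((a & a) ^ (~ (~ (~ b))))  →  (((a & a) ^ (~ (~ (~ b)))) & 1)
6. [and_true ←] (~ b)  →  ((~ b) & 1);  this is E2

YES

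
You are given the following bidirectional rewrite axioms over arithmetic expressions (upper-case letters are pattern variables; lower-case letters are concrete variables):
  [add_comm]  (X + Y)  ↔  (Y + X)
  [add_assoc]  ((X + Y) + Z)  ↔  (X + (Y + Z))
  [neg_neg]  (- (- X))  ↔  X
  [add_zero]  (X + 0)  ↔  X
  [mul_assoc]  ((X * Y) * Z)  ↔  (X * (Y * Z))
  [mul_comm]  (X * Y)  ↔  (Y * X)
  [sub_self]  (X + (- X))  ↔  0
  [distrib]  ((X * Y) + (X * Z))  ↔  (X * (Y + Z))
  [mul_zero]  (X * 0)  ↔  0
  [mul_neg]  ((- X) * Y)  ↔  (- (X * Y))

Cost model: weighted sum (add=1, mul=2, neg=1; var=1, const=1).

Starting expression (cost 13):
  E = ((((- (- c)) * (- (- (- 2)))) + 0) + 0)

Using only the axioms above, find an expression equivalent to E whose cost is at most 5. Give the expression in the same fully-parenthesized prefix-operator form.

1. [add_zero →] ((((- (- c)) * (- (- (- 2)))) + 0) + 0)  →  (((- (- c)) * (- (- (- 2)))) + 0)
2. [neg_neg →] (- (- 2))  →  2;  E = (((- (- c)) * (- 2)) + 0)
3. [neg_neg →] (- (- c))  →  c;  E = ((c * (- 2)) + 0)
4. [add_zero →] ((c * (- 2)) + 0)  →  (c * (- 2));  cost 5 ≤ 5, done

(c * (- 2))   [cost 5]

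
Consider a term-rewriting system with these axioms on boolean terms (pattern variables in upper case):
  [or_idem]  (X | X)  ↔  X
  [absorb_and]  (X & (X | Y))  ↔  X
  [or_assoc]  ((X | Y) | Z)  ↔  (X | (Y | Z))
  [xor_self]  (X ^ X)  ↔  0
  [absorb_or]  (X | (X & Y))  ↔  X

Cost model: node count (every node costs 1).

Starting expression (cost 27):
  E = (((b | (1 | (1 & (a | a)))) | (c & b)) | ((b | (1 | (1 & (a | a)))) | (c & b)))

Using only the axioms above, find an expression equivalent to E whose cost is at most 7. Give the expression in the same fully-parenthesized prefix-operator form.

1. [or_idem →] (((b | (1 | (1 & (a | a)))) | (c & b)) | ((b | (1 | (1 & (a | a)))) | (c & b)))  →  ((b | (1 | (1 & (a | a)))) | (c & b))
2. [or_idem →] (a | a)  →  a;  E = ((b | (1 | (1 & a))) | (c & b))
3. [absorb_or →] (1 | (1 & a))  →  1;  cost 7 ≤ 7, done

((b | 1) | (c & b))   [cost 7]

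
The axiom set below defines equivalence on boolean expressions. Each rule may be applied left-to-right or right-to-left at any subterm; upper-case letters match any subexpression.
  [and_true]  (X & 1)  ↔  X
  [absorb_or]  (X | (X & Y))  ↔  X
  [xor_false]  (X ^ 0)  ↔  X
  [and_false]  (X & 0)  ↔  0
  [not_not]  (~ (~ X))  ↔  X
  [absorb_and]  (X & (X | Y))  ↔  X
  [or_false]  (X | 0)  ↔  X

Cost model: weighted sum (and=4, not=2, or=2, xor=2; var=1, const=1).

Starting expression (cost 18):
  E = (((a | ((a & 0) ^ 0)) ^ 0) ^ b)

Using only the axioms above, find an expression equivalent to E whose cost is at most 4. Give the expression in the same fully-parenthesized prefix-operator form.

(a ^ b)   [cost 4]

step 1: xor_false (→) rewrites ((a & 0) ^ 0) into (a & 0), now (((a | (a & 0)) ^ 0) ^ b)
step 2: absorb_or (→) rewrites (a | (a & 0)) into a, now ((a ^ 0) ^ b)
step 3: xor_false (→) rewrites (a ^ 0) into a, reaching cost 4 (bound 4)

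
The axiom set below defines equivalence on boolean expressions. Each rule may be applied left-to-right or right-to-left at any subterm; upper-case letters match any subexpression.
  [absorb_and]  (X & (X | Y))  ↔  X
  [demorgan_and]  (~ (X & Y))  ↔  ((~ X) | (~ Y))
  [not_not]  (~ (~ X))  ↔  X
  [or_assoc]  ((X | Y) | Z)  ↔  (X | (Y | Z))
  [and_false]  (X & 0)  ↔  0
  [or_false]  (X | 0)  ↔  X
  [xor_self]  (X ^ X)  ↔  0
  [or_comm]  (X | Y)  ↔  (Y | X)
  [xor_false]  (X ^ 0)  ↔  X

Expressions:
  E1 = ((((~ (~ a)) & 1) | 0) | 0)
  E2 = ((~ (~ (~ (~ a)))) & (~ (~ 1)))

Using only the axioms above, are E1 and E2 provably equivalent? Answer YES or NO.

YES

(1) ((((~ (~ a)) & 1) | 0) | 0)  =[or_false →]=  (((~ (~ a)) & 1) | 0)
(2) (~ (~ a))  =[not_not →]=  a    ⊢ ((a & 1) | 0)
(3) ((a & 1) | 0)  =[or_false →]=  (a & 1)
(4) 1  =[not_not ←]=  (~ (~ 1))    ⊢ (a & (~ (~ 1)))
(5) a  =[not_not ←]=  (~ (~ a))    ⊢ ((~ (~ a)) & (~ (~ 1)))
(6) (~ (~ a))  =[not_not ←]=  (~ (~ (~ (~ a))))    ⊢ E2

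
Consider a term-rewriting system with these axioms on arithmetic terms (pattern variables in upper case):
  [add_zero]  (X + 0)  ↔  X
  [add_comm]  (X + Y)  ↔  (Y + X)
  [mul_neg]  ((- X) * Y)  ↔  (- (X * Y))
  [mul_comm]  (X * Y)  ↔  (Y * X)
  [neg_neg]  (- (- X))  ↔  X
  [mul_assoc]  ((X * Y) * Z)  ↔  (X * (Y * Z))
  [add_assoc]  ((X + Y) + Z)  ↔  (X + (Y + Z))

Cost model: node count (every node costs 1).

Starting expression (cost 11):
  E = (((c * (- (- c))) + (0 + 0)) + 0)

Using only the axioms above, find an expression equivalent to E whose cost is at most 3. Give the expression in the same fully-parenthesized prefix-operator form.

(1) (- (- c))  =[neg_neg →]=  c    ⊢ (((c * c) + (0 + 0)) + 0)
(2) (0 + 0)  =[add_zero →]=  0    ⊢ (((c * c) + 0) + 0)
(3) ((c * c) + 0)  =[add_zero →]=  (c * c)    ⊢ ((c * c) + 0)
(4) ((c * c) + 0)  =[add_zero →]=  (c * c)    ⊢ cost 3, within 3

(c * c)   [cost 3]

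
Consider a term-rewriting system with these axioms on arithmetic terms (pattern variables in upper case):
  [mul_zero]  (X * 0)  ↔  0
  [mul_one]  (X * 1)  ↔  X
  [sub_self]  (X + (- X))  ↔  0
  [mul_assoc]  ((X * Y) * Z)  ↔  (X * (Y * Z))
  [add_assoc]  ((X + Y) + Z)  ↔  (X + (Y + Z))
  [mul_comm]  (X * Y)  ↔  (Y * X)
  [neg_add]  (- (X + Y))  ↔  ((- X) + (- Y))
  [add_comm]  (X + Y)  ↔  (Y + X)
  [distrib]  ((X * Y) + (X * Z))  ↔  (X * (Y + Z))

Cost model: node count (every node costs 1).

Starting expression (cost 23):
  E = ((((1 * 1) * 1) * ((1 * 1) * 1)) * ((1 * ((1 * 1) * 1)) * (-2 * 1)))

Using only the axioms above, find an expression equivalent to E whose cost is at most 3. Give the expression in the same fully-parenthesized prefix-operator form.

step 1: mul_one (→) rewrites ((1 * 1) * 1) into (1 * 1), now ((((1 * 1) * 1) * ((1 * 1) * 1)) * ((1 * (1 * 1)) * (-2 * 1)))
step 2: mul_one (→) rewrites ((1 * 1) * 1) into (1 * 1), now (((1 * 1) * ((1 * 1) * 1)) * ((1 * (1 * 1)) * (-2 * 1)))
step 3: mul_assoc (→) rewrites ((1 * (1 * 1)) * (-2 * 1)) into (1 * ((1 * 1) * (-2 * 1))), now (((1 * 1) * ((1 * 1) * 1)) * (1 * ((1 * 1) * (-2 * 1))))
step 4: mul_comm (→) rewrites (1 * ((1 * 1) * (-2 * 1))) into (((1 * 1) * (-2 * 1)) * 1), now (((1 * 1) * ((1 * 1) * 1)) * (((1 * 1) * (-2 * 1)) * 1))
step 5: mul_one (→) rewrites ((1 * 1) * 1) into (1 * 1), now (((1 * 1) * (1 * 1)) * (((1 * 1) * (-2 * 1)) * 1))
step 6: mul_one (→) rewrites (((1 * 1) * (-2 * 1)) * 1) into ((1 * 1) * (-2 * 1)), now (((1 * 1) * (1 * 1)) * ((1 * 1) * (-2 * 1)))
step 7: mul_comm (→) rewrites (((1 * 1) * (1 * 1)) * ((1 * 1) * (-2 * 1))) into (((1 * 1) * (-2 * 1)) * ((1 * 1) * (1 * 1)))
step 8: mul_one (→) rewrites (1 * 1) into 1, now (((1 * 1) * (-2 * 1)) * ((1 * 1) * 1))
step 9: mul_one (→) rewrites (1 * 1) into 1, now ((1 * (-2 * 1)) * ((1 * 1) * 1))
step 10: mul_one (→) rewrites ((1 * 1) * 1) into (1 * 1), now ((1 * (-2 * 1)) * (1 * 1))
step 11: mul_comm (→) rewrites (1 * (-2 * 1)) into ((-2 * 1) * 1), now (((-2 * 1) * 1) * (1 * 1))
step 12: mul_one (→) rewrites (-2 * 1) into -2, now ((-2 * 1) * (1 * 1))
step 13: mul_one (→) rewrites (-2 * 1) into -2, now (-2 * (1 * 1))
step 14: mul_one (→) rewrites (1 * 1) into 1, reaching cost 3 (bound 3)

(-2 * 1)   [cost 3]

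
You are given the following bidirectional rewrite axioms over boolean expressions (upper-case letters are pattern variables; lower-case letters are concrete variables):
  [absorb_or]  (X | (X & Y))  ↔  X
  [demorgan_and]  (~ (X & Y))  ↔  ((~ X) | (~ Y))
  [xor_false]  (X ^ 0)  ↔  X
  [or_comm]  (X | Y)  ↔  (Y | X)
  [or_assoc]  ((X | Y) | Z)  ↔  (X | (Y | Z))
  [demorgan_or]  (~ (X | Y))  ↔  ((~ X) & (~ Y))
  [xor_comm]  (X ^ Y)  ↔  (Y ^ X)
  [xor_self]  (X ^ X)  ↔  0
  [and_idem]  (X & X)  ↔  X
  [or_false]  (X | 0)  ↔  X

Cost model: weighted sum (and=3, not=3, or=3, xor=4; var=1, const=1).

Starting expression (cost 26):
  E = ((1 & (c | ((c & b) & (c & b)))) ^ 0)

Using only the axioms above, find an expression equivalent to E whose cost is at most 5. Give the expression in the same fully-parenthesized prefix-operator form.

(1 & c)   [cost 5]

(1) ((c & b) & (c & b))  =[and_idem →]=  (c & b)    ⊢ ((1 & (c | (c & b))) ^ 0)
(2) (c | (c & b))  =[absorb_or →]=  c    ⊢ ((1 & c) ^ 0)
(3) ((1 & c) ^ 0)  =[xor_false →]=  (1 & c)    ⊢ cost 5, within 5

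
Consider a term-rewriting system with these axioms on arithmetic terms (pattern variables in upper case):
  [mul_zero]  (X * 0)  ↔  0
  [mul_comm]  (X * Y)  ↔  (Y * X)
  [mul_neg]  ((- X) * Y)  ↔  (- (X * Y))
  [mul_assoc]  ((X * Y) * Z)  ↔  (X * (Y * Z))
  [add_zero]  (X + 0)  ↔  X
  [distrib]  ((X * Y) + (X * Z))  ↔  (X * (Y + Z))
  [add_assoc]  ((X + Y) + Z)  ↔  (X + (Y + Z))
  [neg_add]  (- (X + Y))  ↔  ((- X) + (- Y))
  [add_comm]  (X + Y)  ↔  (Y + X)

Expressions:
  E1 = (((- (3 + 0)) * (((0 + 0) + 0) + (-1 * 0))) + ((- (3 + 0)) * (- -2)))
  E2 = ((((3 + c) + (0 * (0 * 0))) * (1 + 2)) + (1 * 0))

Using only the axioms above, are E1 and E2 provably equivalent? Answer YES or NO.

The axioms are sound identities: if E1 ↔* E2 then E1 and E2 evaluate identically under any assignment.
Under c=0: E1 evaluates to -6, E2 to 9. Distinct ⇒ no rewrite sequence connects them.

NO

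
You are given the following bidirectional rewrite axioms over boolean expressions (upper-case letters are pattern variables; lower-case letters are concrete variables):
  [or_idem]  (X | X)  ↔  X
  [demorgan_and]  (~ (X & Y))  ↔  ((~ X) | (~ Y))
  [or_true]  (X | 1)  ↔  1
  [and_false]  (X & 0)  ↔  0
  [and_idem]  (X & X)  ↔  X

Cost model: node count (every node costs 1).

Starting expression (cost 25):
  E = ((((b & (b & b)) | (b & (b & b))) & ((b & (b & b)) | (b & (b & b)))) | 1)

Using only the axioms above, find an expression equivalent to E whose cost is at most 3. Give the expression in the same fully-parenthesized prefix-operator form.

step 1: and_idem (→) rewrites (((b & (b & b)) | (b & (b & b))) & ((b & (b & b)) | (b & (b & b)))) into ((b & (b & b)) | (b & (b & b))), now (((b & (b & b)) | (b & (b & b))) | 1)
step 2: or_idem (→) rewrites ((b & (b & b)) | (b & (b & b))) into (b & (b & b)), now ((b & (b & b)) | 1)
step 3: and_idem (→) rewrites (b & b) into b, now ((b & b) | 1)
step 4: and_idem (→) rewrites (b & b) into b, reaching cost 3 (bound 3)

(b | 1)   [cost 3]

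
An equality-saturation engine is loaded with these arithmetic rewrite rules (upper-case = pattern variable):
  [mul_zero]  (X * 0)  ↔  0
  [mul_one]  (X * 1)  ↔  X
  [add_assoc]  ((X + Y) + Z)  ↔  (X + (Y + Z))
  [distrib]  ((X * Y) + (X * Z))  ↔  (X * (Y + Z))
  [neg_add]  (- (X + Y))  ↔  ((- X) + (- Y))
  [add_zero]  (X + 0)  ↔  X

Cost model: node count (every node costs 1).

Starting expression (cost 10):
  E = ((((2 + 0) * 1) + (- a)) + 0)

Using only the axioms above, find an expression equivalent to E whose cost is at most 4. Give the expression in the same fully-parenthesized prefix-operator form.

(2 + (- a))   [cost 4]

(1) ((2 + 0) * 1)  =[mul_one →]=  (2 + 0)    ⊢ (((2 + 0) + (- a)) + 0)
(2) (2 + 0)  =[add_zero →]=  2    ⊢ ((2 + (- a)) + 0)
(3) ((2 + (- a)) + 0)  =[add_zero →]=  (2 + (- a))    ⊢ cost 4, within 4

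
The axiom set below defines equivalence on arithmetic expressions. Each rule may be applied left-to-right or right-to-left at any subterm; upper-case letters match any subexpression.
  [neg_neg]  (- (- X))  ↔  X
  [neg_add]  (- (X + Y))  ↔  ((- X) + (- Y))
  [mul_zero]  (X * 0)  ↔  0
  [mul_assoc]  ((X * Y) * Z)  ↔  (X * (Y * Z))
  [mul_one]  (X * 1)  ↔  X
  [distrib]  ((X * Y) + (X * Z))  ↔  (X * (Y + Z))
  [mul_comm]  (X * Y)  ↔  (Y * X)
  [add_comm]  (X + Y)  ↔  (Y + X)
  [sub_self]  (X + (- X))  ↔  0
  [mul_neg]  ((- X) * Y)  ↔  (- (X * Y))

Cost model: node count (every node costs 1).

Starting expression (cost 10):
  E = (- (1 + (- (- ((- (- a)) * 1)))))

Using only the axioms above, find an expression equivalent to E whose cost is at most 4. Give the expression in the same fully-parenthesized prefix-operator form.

(- (1 + a))   [cost 4]

(1) ((- (- a)) * 1)  =[mul_one →]=  (- (- a))    ⊢ (- (1 + (- (- (- (- a))))))
(2) (- (- (- (- a))))  =[neg_neg →]=  (- (- a))    ⊢ (- (1 + (- (- a))))
(3) (- (- a))  =[neg_neg →]=  a    ⊢ cost 4, within 4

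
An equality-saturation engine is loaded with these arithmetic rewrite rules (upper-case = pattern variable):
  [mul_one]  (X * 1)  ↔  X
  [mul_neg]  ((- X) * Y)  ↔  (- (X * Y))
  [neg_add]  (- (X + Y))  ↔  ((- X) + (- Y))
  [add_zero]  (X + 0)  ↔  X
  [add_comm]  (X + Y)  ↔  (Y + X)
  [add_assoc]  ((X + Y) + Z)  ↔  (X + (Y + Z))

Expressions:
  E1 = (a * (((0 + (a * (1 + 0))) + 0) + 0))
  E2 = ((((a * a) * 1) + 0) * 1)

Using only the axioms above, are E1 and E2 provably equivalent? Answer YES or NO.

(1) (1 + 0)  =[add_zero →]=  1    ⊢ (a * (((0 + (a * 1)) + 0) + 0))
(2) ((0 + (a * 1)) + 0)  =[add_assoc →]=  (0 + ((a * 1) + 0))    ⊢ (a * ((0 + ((a * 1) + 0)) + 0))
(3) (0 + ((a * 1) + 0))  =[add_comm →]=  (((a * 1) + 0) + 0)    ⊢ (a * ((((a * 1) + 0) + 0) + 0))
(4) ((a * 1) + 0)  =[add_zero →]=  (a * 1)    ⊢ (a * (((a * 1) + 0) + 0))
(5) (a * 1)  =[mul_one →]=  a    ⊢ (a * ((a + 0) + 0))
(6) (a + 0)  =[add_zero →]=  a    ⊢ (a * (a + 0))
(7) (a + 0)  =[add_zero →]=  a    ⊢ (a * a)
(8) (a * a)  =[mul_one ←]=  ((a * a) * 1)
(9) ((a * a) * 1)  =[add_zero ←]=  (((a * a) * 1) + 0)
(10) (((a * a) * 1) + 0)  =[mul_one ←]=  ((((a * a) * 1) + 0) * 1)    ⊢ E2

YES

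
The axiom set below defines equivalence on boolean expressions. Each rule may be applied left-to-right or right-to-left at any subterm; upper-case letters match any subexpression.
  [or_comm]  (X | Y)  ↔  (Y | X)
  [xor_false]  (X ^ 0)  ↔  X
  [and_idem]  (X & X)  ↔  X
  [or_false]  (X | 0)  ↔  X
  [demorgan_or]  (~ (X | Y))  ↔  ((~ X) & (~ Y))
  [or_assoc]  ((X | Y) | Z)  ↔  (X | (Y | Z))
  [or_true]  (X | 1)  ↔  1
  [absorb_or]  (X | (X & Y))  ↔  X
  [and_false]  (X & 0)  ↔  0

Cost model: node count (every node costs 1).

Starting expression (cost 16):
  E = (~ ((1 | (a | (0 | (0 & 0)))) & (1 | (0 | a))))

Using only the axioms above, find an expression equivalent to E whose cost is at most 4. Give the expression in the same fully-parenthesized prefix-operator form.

1. [absorb_or →] (0 | (0 & 0))  →  0;  E = (~ ((1 | (a | 0)) & (1 | (0 | a))))
2. [or_comm →] (0 | a)  →  (a | 0);  E = (~ ((1 | (a | 0)) & (1 | (a | 0))))
3. [or_false →] (a | 0)  →  a;  E = (~ ((1 | (a | 0)) & (1 | a)))
4. [or_false →] (a | 0)  →  a;  E = (~ ((1 | a) & (1 | a)))
5. [and_idem →] ((1 | a) & (1 | a))  →  (1 | a);  cost 4 ≤ 4, done

(~ (1 | a))   [cost 4]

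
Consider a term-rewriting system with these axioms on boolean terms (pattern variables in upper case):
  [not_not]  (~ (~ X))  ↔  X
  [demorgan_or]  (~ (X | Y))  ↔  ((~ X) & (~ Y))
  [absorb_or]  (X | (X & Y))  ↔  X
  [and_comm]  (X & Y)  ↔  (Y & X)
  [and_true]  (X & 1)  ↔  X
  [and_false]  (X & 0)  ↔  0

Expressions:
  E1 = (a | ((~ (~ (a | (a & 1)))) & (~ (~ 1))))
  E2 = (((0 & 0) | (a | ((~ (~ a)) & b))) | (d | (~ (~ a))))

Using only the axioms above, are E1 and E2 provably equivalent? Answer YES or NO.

NO

The axioms are sound identities: if E1 ↔* E2 then E1 and E2 evaluate identically under any assignment.
Under a=0, b=0, d=1: E1 evaluates to 0, E2 to 1. Distinct ⇒ no rewrite sequence connects them.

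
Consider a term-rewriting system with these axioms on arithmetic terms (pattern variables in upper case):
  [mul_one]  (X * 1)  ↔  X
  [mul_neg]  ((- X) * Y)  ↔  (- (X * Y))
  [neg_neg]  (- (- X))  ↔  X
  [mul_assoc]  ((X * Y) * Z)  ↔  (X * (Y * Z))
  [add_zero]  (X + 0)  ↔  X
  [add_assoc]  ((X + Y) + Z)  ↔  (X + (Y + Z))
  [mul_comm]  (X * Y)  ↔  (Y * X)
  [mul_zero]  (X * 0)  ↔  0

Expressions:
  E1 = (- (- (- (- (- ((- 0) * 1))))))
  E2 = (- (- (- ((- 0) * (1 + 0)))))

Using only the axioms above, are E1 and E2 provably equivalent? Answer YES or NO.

1. [mul_one →] ((- 0) * 1)  →  (- 0);  E1 = (- (- (- (- (- (- 0))))))
2. [neg_neg →] (- (- (- (- (- 0)))))  →  (- (- (- 0)));  E1 = (- (- (- (- 0))))
3. [neg_neg →] (- (- (- 0)))  →  (- 0);  E1 = (- (- 0))
4. [mul_one ←] (- 0)  →  ((- 0) * 1);  E1 = (- ((- 0) * 1))
5. [add_zero ←] 1  →  (1 + 0);  E1 = (- ((- 0) * (1 + 0)))
6. [neg_neg ←] (- ((- 0) * (1 + 0)))  →  (- (- (- ((- 0) * (1 + 0)))));  this is E2

YES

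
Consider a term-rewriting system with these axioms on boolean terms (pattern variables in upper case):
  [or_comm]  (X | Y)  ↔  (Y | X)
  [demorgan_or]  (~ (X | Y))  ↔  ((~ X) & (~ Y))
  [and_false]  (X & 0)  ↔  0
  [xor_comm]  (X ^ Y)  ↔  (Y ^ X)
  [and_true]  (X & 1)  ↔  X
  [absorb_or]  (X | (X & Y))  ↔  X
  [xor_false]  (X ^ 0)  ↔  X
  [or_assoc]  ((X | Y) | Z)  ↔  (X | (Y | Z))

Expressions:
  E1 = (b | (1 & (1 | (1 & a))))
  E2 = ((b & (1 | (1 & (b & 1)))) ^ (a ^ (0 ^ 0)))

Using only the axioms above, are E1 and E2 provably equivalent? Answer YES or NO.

All listed rules preserve value, hence provable equivalence implies equal values everywhere; look for a separating assignment.
a=0, b=0 gives E1 ↦ 1, E2 ↦ 0; values differ ⇒ not provably equivalent.

NO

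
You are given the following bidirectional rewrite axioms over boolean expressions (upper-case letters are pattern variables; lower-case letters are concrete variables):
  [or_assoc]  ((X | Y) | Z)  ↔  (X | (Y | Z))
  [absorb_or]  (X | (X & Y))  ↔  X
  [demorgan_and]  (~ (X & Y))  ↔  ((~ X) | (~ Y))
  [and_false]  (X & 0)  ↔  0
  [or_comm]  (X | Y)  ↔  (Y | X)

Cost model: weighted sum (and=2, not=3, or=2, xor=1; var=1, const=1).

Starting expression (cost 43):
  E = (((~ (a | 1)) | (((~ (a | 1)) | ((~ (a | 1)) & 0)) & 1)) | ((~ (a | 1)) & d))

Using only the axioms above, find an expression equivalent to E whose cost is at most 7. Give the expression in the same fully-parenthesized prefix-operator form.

step 1: absorb_or (→) rewrites ((~ (a | 1)) | ((~ (a | 1)) & 0)) into (~ (a | 1)), now (((~ (a | 1)) | ((~ (a | 1)) & 1)) | ((~ (a | 1)) & d))
step 2: absorb_or (→) rewrites ((~ (a | 1)) | ((~ (a | 1)) & 1)) into (~ (a | 1)), now ((~ (a | 1)) | ((~ (a | 1)) & d))
step 3: absorb_or (→) rewrites ((~ (a | 1)) | ((~ (a | 1)) & d)) into (~ (a | 1)), reaching cost 7 (bound 7)

(~ (a | 1))   [cost 7]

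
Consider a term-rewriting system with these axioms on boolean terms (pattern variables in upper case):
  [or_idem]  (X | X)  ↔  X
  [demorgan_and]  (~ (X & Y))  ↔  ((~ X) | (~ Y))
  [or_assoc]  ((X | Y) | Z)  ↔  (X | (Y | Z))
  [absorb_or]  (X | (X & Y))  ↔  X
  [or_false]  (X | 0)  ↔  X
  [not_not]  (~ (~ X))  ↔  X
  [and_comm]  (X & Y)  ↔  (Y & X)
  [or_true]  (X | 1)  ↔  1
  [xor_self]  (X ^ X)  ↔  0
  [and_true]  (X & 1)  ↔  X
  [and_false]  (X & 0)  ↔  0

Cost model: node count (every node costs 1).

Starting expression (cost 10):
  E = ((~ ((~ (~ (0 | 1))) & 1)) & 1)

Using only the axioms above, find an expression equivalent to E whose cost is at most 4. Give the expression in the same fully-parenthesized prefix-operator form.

(~ (0 | 1))   [cost 4]

step 1: and_true (→) rewrites ((~ ((~ (~ (0 | 1))) & 1)) & 1) into (~ ((~ (~ (0 | 1))) & 1))
step 2: not_not (→) rewrites (~ (~ (0 | 1))) into (0 | 1), now (~ ((0 | 1) & 1))
step 3: and_true (→) rewrites ((0 | 1) & 1) into (0 | 1), reaching cost 4 (bound 4)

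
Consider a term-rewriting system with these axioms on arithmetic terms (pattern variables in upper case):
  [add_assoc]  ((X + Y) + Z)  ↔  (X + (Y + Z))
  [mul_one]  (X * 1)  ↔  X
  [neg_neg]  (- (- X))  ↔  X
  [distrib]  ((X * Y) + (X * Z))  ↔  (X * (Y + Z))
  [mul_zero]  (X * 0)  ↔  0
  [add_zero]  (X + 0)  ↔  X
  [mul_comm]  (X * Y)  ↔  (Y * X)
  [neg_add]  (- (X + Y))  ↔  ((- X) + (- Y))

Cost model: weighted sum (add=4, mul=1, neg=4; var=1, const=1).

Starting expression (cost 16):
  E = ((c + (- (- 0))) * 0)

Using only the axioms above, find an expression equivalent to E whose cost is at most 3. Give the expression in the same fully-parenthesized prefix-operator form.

(1) ((c + (- (- 0))) * 0)  =[mul_comm →]=  (0 * (c + (- (- 0))))
(2) (- (- 0))  =[neg_neg →]=  0    ⊢ (0 * (c + 0))
(3) (c + 0)  =[add_zero →]=  c    ⊢ cost 3, within 3

(0 * c)   [cost 3]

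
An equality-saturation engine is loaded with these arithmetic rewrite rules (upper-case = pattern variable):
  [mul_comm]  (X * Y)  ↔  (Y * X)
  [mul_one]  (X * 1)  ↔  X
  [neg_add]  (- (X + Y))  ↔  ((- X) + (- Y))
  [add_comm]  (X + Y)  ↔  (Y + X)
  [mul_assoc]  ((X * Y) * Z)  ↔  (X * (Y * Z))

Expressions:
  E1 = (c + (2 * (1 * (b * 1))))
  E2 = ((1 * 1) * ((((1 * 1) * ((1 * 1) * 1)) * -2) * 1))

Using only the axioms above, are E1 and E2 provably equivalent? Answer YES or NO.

NO

All listed rules preserve value, hence provable equivalence implies equal values everywhere; look for a separating assignment.
b=0, c=0 gives E1 ↦ 0, E2 ↦ -2; values differ ⇒ not provably equivalent.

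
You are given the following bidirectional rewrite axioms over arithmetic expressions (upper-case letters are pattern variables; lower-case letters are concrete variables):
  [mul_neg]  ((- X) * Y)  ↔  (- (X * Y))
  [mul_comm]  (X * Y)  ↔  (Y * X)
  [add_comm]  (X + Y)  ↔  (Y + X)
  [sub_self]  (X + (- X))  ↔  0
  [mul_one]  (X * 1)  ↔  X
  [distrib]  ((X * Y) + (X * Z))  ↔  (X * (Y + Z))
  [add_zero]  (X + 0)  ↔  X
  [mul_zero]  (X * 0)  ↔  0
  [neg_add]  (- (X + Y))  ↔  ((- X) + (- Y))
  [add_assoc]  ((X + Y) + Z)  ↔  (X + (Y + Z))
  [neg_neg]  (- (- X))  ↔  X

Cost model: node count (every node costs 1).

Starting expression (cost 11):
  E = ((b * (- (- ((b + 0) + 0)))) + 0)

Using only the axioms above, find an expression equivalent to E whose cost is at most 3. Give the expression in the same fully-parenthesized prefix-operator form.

(b * b)   [cost 3]

1. [neg_neg →] (- (- ((b + 0) + 0)))  →  ((b + 0) + 0);  E = ((b * ((b + 0) + 0)) + 0)
2. [add_zero →] ((b * ((b + 0) + 0)) + 0)  →  (b * ((b + 0) + 0))
3. [add_zero →] (b + 0)  →  b;  E = (b * (b + 0))
4. [add_zero →] (b + 0)  →  b;  cost 3 ≤ 3, done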